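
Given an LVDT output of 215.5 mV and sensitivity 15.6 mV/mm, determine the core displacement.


Displacement = Vout / sensitivity.
d = 215.5 / 15.6
d = 13.814 mm

13.814 mm


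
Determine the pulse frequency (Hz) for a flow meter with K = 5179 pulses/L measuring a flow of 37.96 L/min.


Frequency = K * Q / 60 (converting L/min to L/s).
f = 5179 * 37.96 / 60
f = 196594.84 / 60
f = 3276.58 Hz

3276.58 Hz


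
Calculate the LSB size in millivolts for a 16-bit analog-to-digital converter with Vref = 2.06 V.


The resolution (LSB) of an ADC is Vref / 2^n.
LSB = 2.06 / 2^16
LSB = 2.06 / 65536
LSB = 3.143e-05 V = 0.03143311 mV

0.03143311 mV


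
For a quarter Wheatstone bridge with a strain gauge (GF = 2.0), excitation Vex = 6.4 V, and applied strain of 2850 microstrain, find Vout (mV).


Quarter bridge output: Vout = (GF * epsilon * Vex) / 4.
Vout = (2.0 * 2850e-6 * 6.4) / 4
Vout = 0.03648 / 4 V
Vout = 0.00912 V = 9.12 mV

9.12 mV


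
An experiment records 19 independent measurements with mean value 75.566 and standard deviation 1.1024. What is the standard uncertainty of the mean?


The standard uncertainty for Type A evaluation is u = s / sqrt(n).
u = 1.1024 / sqrt(19)
u = 1.1024 / 4.3589
u = 0.2529

0.2529


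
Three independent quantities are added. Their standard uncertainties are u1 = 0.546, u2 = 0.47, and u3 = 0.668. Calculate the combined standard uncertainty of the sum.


For a sum of independent quantities, uc = sqrt(u1^2 + u2^2 + u3^2).
uc = sqrt(0.546^2 + 0.47^2 + 0.668^2)
uc = sqrt(0.298116 + 0.2209 + 0.446224)
uc = 0.9825

0.9825


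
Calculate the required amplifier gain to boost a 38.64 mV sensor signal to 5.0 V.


Gain = Vout / Vin (converting to same units).
G = 5.0 V / 38.64 mV
G = 5000.0 mV / 38.64 mV
G = 129.4

129.4


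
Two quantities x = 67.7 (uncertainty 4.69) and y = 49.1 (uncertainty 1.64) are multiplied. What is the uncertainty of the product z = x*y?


For a product z = x*y, the relative uncertainty is:
uz/z = sqrt((ux/x)^2 + (uy/y)^2)
Relative uncertainties: ux/x = 4.69/67.7 = 0.069276
uy/y = 1.64/49.1 = 0.033401
z = 67.7 * 49.1 = 3324.1
uz = 3324.1 * sqrt(0.069276^2 + 0.033401^2) = 255.647

255.647


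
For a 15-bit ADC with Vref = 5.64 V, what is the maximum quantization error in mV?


The maximum quantization error is +/- LSB/2.
LSB = Vref / 2^n = 5.64 / 32768 = 0.00017212 V
Max error = LSB / 2 = 0.00017212 / 2 = 8.606e-05 V
Max error = 0.0861 mV

0.0861 mV


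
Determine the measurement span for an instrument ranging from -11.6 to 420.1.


Span = upper range - lower range.
Span = 420.1 - (-11.6)
Span = 431.7

431.7


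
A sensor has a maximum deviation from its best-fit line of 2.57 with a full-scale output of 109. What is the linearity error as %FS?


Linearity error = (max deviation / full scale) * 100%.
Linearity = (2.57 / 109) * 100
Linearity = 2.358 %FS

2.358 %FS


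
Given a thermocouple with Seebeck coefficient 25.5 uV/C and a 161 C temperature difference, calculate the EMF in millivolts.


The thermocouple output V = sensitivity * dT.
V = 25.5 uV/C * 161 C
V = 4105.5 uV
V = 4.106 mV

4.106 mV


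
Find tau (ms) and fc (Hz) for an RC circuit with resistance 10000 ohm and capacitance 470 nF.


Time constant: tau = R * C.
tau = 10000 * 4.70e-07 = 0.0047 s
tau = 4.7 ms
Cutoff frequency: fc = 1 / (2*pi*R*C).
fc = 1 / (2*pi*0.0047) = 33.86 Hz

tau = 4.7 ms, fc = 33.86 Hz


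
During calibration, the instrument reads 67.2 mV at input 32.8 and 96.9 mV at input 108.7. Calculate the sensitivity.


Sensitivity = (y2 - y1) / (x2 - x1).
S = (96.9 - 67.2) / (108.7 - 32.8)
S = 29.7 / 75.9
S = 0.3913 mV/unit

0.3913 mV/unit


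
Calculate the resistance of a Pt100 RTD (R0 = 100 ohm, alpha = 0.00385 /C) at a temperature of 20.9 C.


The RTD equation: Rt = R0 * (1 + alpha * T).
Rt = 100 * (1 + 0.00385 * 20.9)
Rt = 100 * (1 + 0.080465)
Rt = 100 * 1.080465
Rt = 108.046 ohm

108.046 ohm


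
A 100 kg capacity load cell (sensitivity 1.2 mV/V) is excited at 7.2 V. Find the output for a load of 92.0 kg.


Vout = rated_output * Vex * (load / capacity).
Vout = 1.2 * 7.2 * (92.0 / 100)
Vout = 1.2 * 7.2 * 0.92
Vout = 7.949 mV

7.949 mV


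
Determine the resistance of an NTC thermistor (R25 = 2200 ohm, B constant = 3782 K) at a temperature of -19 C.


NTC thermistor equation: Rt = R25 * exp(B * (1/T - 1/T25)).
T in Kelvin: 254.15 K, T25 = 298.15 K
1/T - 1/T25 = 1/254.15 - 1/298.15 = 0.00058067
B * (1/T - 1/T25) = 3782 * 0.00058067 = 2.1961
Rt = 2200 * exp(2.1961) = 19777.5 ohm

19777.5 ohm


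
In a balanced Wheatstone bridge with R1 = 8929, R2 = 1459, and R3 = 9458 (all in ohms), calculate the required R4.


At balance: R1*R4 = R2*R3, so R4 = R2*R3/R1.
R4 = 1459 * 9458 / 8929
R4 = 13799222 / 8929
R4 = 1545.44 ohm

1545.44 ohm


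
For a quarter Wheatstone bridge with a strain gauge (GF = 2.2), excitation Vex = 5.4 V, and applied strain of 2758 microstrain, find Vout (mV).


Quarter bridge output: Vout = (GF * epsilon * Vex) / 4.
Vout = (2.2 * 2758e-6 * 5.4) / 4
Vout = 0.03276504 / 4 V
Vout = 0.00819126 V = 8.1913 mV

8.1913 mV


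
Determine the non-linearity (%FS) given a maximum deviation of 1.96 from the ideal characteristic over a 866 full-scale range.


Linearity error = (max deviation / full scale) * 100%.
Linearity = (1.96 / 866) * 100
Linearity = 0.226 %FS

0.226 %FS


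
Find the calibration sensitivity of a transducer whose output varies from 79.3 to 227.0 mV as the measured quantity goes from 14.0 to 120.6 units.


Sensitivity = (y2 - y1) / (x2 - x1).
S = (227.0 - 79.3) / (120.6 - 14.0)
S = 147.7 / 106.6
S = 1.3856 mV/unit

1.3856 mV/unit


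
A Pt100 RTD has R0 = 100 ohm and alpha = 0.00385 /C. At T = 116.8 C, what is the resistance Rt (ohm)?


The RTD equation: Rt = R0 * (1 + alpha * T).
Rt = 100 * (1 + 0.00385 * 116.8)
Rt = 100 * (1 + 0.44968)
Rt = 100 * 1.44968
Rt = 144.968 ohm

144.968 ohm


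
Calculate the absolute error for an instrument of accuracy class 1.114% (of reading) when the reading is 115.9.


Absolute error = (accuracy% / 100) * reading.
Error = (1.114 / 100) * 115.9
Error = 0.01114 * 115.9
Error = 1.2911

1.2911


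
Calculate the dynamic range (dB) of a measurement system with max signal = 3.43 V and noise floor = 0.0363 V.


Dynamic range = 20 * log10(Vmax / Vnoise).
DR = 20 * log10(3.43 / 0.0363)
DR = 20 * log10(94.49)
DR = 39.51 dB

39.51 dB


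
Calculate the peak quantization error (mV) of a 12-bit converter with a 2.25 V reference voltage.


The maximum quantization error is +/- LSB/2.
LSB = Vref / 2^n = 2.25 / 4096 = 0.00054932 V
Max error = LSB / 2 = 0.00054932 / 2 = 0.00027466 V
Max error = 0.2747 mV

0.2747 mV


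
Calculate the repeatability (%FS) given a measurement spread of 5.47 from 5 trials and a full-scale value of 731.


Repeatability = (spread / full scale) * 100%.
R = (5.47 / 731) * 100
R = 0.748 %FS

0.748 %FS


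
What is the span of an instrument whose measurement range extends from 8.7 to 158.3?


Span = upper range - lower range.
Span = 158.3 - (8.7)
Span = 149.6

149.6


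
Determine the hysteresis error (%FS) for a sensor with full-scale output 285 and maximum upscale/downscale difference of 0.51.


Hysteresis = (max difference / full scale) * 100%.
H = (0.51 / 285) * 100
H = 0.179 %FS

0.179 %FS


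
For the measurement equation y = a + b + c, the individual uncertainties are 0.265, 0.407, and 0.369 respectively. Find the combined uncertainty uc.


For a sum of independent quantities, uc = sqrt(u1^2 + u2^2 + u3^2).
uc = sqrt(0.265^2 + 0.407^2 + 0.369^2)
uc = sqrt(0.070225 + 0.165649 + 0.136161)
uc = 0.6099

0.6099


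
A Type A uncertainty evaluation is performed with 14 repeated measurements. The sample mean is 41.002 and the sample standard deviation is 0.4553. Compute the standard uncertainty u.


The standard uncertainty for Type A evaluation is u = s / sqrt(n).
u = 0.4553 / sqrt(14)
u = 0.4553 / 3.7417
u = 0.1217

0.1217


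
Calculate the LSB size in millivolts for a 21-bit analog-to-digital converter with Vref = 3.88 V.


The resolution (LSB) of an ADC is Vref / 2^n.
LSB = 3.88 / 2^21
LSB = 3.88 / 2097152
LSB = 1.85e-06 V = 0.00185013 mV

0.00185013 mV


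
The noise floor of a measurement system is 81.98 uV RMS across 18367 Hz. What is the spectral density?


Noise spectral density = Vrms / sqrt(BW).
NSD = 81.98 / sqrt(18367)
NSD = 81.98 / 135.5249
NSD = 0.6049 uV/sqrt(Hz)

0.6049 uV/sqrt(Hz)


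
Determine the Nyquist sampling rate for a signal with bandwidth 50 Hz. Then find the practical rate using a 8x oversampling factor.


By Nyquist theorem, fs_min = 2 * fmax.
fs_min = 2 * 50 = 100 Hz
Practical rate = 8 * fs_min = 8 * 100 = 800 Hz

fs_min = 100 Hz, fs_practical = 800 Hz


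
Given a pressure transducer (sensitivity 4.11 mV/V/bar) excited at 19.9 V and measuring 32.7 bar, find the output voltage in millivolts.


Output = sensitivity * Vex * P.
Vout = 4.11 * 19.9 * 32.7
Vout = 81.789 * 32.7
Vout = 2674.5 mV

2674.5 mV


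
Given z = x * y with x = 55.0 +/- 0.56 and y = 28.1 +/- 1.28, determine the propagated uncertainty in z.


For a product z = x*y, the relative uncertainty is:
uz/z = sqrt((ux/x)^2 + (uy/y)^2)
Relative uncertainties: ux/x = 0.56/55.0 = 0.010182
uy/y = 1.28/28.1 = 0.045552
z = 55.0 * 28.1 = 1545.5
uz = 1545.5 * sqrt(0.010182^2 + 0.045552^2) = 72.137

72.137


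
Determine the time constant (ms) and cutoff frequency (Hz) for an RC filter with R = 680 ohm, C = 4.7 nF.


Time constant: tau = R * C.
tau = 680 * 4.70e-09 = 3.196e-06 s
tau = 0.0032 ms
Cutoff frequency: fc = 1 / (2*pi*R*C).
fc = 1 / (2*pi*3.196e-06) = 49798.17 Hz

tau = 0.0032 ms, fc = 49798.17 Hz


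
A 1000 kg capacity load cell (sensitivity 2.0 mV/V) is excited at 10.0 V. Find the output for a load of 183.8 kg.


Vout = rated_output * Vex * (load / capacity).
Vout = 2.0 * 10.0 * (183.8 / 1000)
Vout = 2.0 * 10.0 * 0.1838
Vout = 3.676 mV

3.676 mV


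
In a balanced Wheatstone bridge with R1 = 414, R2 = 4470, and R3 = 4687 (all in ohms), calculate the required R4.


At balance: R1*R4 = R2*R3, so R4 = R2*R3/R1.
R4 = 4470 * 4687 / 414
R4 = 20950890 / 414
R4 = 50606.01 ohm

50606.01 ohm


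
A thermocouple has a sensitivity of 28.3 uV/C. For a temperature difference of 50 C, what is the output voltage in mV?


The thermocouple output V = sensitivity * dT.
V = 28.3 uV/C * 50 C
V = 1415.0 uV
V = 1.415 mV

1.415 mV


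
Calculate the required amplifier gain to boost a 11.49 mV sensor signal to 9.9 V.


Gain = Vout / Vin (converting to same units).
G = 9.9 V / 11.49 mV
G = 9900.0 mV / 11.49 mV
G = 861.62

861.62


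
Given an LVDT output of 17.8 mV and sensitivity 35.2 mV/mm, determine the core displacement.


Displacement = Vout / sensitivity.
d = 17.8 / 35.2
d = 0.506 mm

0.506 mm


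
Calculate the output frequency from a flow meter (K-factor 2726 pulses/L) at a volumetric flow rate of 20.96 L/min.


Frequency = K * Q / 60 (converting L/min to L/s).
f = 2726 * 20.96 / 60
f = 57136.96 / 60
f = 952.28 Hz

952.28 Hz


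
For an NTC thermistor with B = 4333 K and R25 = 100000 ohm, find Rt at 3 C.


NTC thermistor equation: Rt = R25 * exp(B * (1/T - 1/T25)).
T in Kelvin: 276.15 K, T25 = 298.15 K
1/T - 1/T25 = 1/276.15 - 1/298.15 = 0.0002672
B * (1/T - 1/T25) = 4333 * 0.0002672 = 1.1578
Rt = 100000 * exp(1.1578) = 318290.6 ohm

318290.6 ohm


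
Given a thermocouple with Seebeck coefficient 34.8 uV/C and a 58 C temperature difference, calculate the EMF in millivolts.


The thermocouple output V = sensitivity * dT.
V = 34.8 uV/C * 58 C
V = 2018.4 uV
V = 2.018 mV

2.018 mV


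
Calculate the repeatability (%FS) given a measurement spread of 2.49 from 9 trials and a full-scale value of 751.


Repeatability = (spread / full scale) * 100%.
R = (2.49 / 751) * 100
R = 0.332 %FS

0.332 %FS


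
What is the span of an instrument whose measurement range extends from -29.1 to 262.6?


Span = upper range - lower range.
Span = 262.6 - (-29.1)
Span = 291.7

291.7


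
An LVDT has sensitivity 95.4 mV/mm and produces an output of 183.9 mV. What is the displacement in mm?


Displacement = Vout / sensitivity.
d = 183.9 / 95.4
d = 1.928 mm

1.928 mm


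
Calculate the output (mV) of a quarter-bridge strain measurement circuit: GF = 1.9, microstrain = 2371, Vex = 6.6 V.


Quarter bridge output: Vout = (GF * epsilon * Vex) / 4.
Vout = (1.9 * 2371e-6 * 6.6) / 4
Vout = 0.02973234 / 4 V
Vout = 0.00743308 V = 7.4331 mV

7.4331 mV


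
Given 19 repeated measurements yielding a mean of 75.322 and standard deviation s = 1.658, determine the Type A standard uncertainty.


The standard uncertainty for Type A evaluation is u = s / sqrt(n).
u = 1.658 / sqrt(19)
u = 1.658 / 4.3589
u = 0.3804

0.3804


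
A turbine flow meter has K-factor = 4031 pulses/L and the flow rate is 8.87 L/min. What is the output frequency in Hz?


Frequency = K * Q / 60 (converting L/min to L/s).
f = 4031 * 8.87 / 60
f = 35754.97 / 60
f = 595.92 Hz

595.92 Hz


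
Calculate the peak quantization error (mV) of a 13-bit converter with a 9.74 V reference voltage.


The maximum quantization error is +/- LSB/2.
LSB = Vref / 2^n = 9.74 / 8192 = 0.00118896 V
Max error = LSB / 2 = 0.00118896 / 2 = 0.00059448 V
Max error = 0.5945 mV

0.5945 mV


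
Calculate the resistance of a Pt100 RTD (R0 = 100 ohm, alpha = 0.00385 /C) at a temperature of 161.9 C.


The RTD equation: Rt = R0 * (1 + alpha * T).
Rt = 100 * (1 + 0.00385 * 161.9)
Rt = 100 * (1 + 0.623315)
Rt = 100 * 1.623315
Rt = 162.332 ohm

162.332 ohm


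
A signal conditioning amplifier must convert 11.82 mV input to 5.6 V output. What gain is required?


Gain = Vout / Vin (converting to same units).
G = 5.6 V / 11.82 mV
G = 5600.0 mV / 11.82 mV
G = 473.77

473.77


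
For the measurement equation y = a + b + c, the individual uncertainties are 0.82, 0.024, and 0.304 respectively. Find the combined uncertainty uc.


For a sum of independent quantities, uc = sqrt(u1^2 + u2^2 + u3^2).
uc = sqrt(0.82^2 + 0.024^2 + 0.304^2)
uc = sqrt(0.6724 + 0.000576 + 0.092416)
uc = 0.8749

0.8749


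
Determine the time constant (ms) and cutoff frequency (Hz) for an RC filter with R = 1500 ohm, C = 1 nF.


Time constant: tau = R * C.
tau = 1500 * 1.00e-09 = 1.5e-06 s
tau = 0.0015 ms
Cutoff frequency: fc = 1 / (2*pi*R*C).
fc = 1 / (2*pi*1.5e-06) = 106103.3 Hz

tau = 0.0015 ms, fc = 106103.3 Hz


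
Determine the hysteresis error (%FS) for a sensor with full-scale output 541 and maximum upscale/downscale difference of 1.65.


Hysteresis = (max difference / full scale) * 100%.
H = (1.65 / 541) * 100
H = 0.305 %FS

0.305 %FS


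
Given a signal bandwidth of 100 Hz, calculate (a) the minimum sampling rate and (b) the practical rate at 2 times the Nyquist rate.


By Nyquist theorem, fs_min = 2 * fmax.
fs_min = 2 * 100 = 200 Hz
Practical rate = 2 * fs_min = 2 * 200 = 400 Hz

fs_min = 200 Hz, fs_practical = 400 Hz


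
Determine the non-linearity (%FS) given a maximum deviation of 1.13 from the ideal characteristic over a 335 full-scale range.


Linearity error = (max deviation / full scale) * 100%.
Linearity = (1.13 / 335) * 100
Linearity = 0.337 %FS

0.337 %FS


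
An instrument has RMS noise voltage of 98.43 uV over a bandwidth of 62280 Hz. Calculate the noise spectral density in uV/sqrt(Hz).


Noise spectral density = Vrms / sqrt(BW).
NSD = 98.43 / sqrt(62280)
NSD = 98.43 / 249.5596
NSD = 0.3944 uV/sqrt(Hz)

0.3944 uV/sqrt(Hz)


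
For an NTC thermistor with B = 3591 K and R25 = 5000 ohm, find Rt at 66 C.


NTC thermistor equation: Rt = R25 * exp(B * (1/T - 1/T25)).
T in Kelvin: 339.15 K, T25 = 298.15 K
1/T - 1/T25 = 1/339.15 - 1/298.15 = -0.00040547
B * (1/T - 1/T25) = 3591 * -0.00040547 = -1.456
Rt = 5000 * exp(-1.456) = 1165.8 ohm

1165.8 ohm


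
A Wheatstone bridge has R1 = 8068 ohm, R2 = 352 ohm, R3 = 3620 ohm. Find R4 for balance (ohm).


At balance: R1*R4 = R2*R3, so R4 = R2*R3/R1.
R4 = 352 * 3620 / 8068
R4 = 1274240 / 8068
R4 = 157.94 ohm

157.94 ohm


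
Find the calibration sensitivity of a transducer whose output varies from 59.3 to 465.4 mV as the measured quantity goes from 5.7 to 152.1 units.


Sensitivity = (y2 - y1) / (x2 - x1).
S = (465.4 - 59.3) / (152.1 - 5.7)
S = 406.1 / 146.4
S = 2.7739 mV/unit

2.7739 mV/unit


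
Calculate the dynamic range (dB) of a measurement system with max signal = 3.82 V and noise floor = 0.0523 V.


Dynamic range = 20 * log10(Vmax / Vnoise).
DR = 20 * log10(3.82 / 0.0523)
DR = 20 * log10(73.04)
DR = 37.27 dB

37.27 dB


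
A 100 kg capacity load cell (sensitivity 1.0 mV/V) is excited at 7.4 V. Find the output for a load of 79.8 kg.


Vout = rated_output * Vex * (load / capacity).
Vout = 1.0 * 7.4 * (79.8 / 100)
Vout = 1.0 * 7.4 * 0.798
Vout = 5.905 mV

5.905 mV


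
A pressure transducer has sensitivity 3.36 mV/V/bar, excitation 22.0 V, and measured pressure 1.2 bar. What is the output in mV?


Output = sensitivity * Vex * P.
Vout = 3.36 * 22.0 * 1.2
Vout = 73.92 * 1.2
Vout = 88.7 mV

88.7 mV


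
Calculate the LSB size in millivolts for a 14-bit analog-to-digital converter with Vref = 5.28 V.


The resolution (LSB) of an ADC is Vref / 2^n.
LSB = 5.28 / 2^14
LSB = 5.28 / 16384
LSB = 0.00032227 V = 0.32226562 mV

0.32226562 mV


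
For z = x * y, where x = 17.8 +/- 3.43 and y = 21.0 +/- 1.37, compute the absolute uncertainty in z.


For a product z = x*y, the relative uncertainty is:
uz/z = sqrt((ux/x)^2 + (uy/y)^2)
Relative uncertainties: ux/x = 3.43/17.8 = 0.192697
uy/y = 1.37/21.0 = 0.065238
z = 17.8 * 21.0 = 373.8
uz = 373.8 * sqrt(0.192697^2 + 0.065238^2) = 76.046

76.046


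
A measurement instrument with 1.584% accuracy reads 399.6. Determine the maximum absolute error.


Absolute error = (accuracy% / 100) * reading.
Error = (1.584 / 100) * 399.6
Error = 0.01584 * 399.6
Error = 6.3297

6.3297


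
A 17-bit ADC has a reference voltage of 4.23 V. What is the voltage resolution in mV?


The resolution (LSB) of an ADC is Vref / 2^n.
LSB = 4.23 / 2^17
LSB = 4.23 / 131072
LSB = 3.227e-05 V = 0.03227234 mV

0.03227234 mV


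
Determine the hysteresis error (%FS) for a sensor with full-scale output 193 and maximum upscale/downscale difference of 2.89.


Hysteresis = (max difference / full scale) * 100%.
H = (2.89 / 193) * 100
H = 1.497 %FS

1.497 %FS


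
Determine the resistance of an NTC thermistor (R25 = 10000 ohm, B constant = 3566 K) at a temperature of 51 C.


NTC thermistor equation: Rt = R25 * exp(B * (1/T - 1/T25)).
T in Kelvin: 324.15 K, T25 = 298.15 K
1/T - 1/T25 = 1/324.15 - 1/298.15 = -0.00026902
B * (1/T - 1/T25) = 3566 * -0.00026902 = -0.9593
Rt = 10000 * exp(-0.9593) = 3831.4 ohm

3831.4 ohm


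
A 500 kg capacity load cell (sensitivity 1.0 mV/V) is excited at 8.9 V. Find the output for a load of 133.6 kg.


Vout = rated_output * Vex * (load / capacity).
Vout = 1.0 * 8.9 * (133.6 / 500)
Vout = 1.0 * 8.9 * 0.2672
Vout = 2.378 mV

2.378 mV


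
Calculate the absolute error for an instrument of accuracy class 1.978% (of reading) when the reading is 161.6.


Absolute error = (accuracy% / 100) * reading.
Error = (1.978 / 100) * 161.6
Error = 0.01978 * 161.6
Error = 3.1964

3.1964


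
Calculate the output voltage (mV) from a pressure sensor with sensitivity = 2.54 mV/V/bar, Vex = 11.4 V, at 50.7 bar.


Output = sensitivity * Vex * P.
Vout = 2.54 * 11.4 * 50.7
Vout = 28.956 * 50.7
Vout = 1468.07 mV

1468.07 mV


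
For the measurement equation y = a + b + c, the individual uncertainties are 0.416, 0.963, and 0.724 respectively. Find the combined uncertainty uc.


For a sum of independent quantities, uc = sqrt(u1^2 + u2^2 + u3^2).
uc = sqrt(0.416^2 + 0.963^2 + 0.724^2)
uc = sqrt(0.173056 + 0.927369 + 0.524176)
uc = 1.2746

1.2746


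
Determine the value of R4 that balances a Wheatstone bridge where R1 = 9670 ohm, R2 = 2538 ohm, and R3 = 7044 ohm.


At balance: R1*R4 = R2*R3, so R4 = R2*R3/R1.
R4 = 2538 * 7044 / 9670
R4 = 17877672 / 9670
R4 = 1848.78 ohm

1848.78 ohm


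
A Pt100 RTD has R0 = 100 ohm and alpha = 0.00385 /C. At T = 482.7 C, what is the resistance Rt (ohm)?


The RTD equation: Rt = R0 * (1 + alpha * T).
Rt = 100 * (1 + 0.00385 * 482.7)
Rt = 100 * (1 + 1.858395)
Rt = 100 * 2.858395
Rt = 285.839 ohm

285.839 ohm


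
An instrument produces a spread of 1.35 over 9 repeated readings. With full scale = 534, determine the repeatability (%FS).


Repeatability = (spread / full scale) * 100%.
R = (1.35 / 534) * 100
R = 0.253 %FS

0.253 %FS


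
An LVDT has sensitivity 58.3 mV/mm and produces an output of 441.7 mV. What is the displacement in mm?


Displacement = Vout / sensitivity.
d = 441.7 / 58.3
d = 7.576 mm

7.576 mm


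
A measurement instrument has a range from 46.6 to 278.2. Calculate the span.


Span = upper range - lower range.
Span = 278.2 - (46.6)
Span = 231.6

231.6


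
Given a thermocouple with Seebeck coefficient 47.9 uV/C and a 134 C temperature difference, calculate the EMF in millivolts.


The thermocouple output V = sensitivity * dT.
V = 47.9 uV/C * 134 C
V = 6418.6 uV
V = 6.419 mV

6.419 mV


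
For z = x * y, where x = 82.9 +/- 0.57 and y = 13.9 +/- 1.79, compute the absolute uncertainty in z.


For a product z = x*y, the relative uncertainty is:
uz/z = sqrt((ux/x)^2 + (uy/y)^2)
Relative uncertainties: ux/x = 0.57/82.9 = 0.006876
uy/y = 1.79/13.9 = 0.128777
z = 82.9 * 13.9 = 1152.3
uz = 1152.3 * sqrt(0.006876^2 + 0.128777^2) = 148.602

148.602


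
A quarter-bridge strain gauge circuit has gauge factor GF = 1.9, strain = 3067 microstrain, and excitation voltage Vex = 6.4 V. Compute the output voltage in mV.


Quarter bridge output: Vout = (GF * epsilon * Vex) / 4.
Vout = (1.9 * 3067e-6 * 6.4) / 4
Vout = 0.03729472 / 4 V
Vout = 0.00932368 V = 9.3237 mV

9.3237 mV


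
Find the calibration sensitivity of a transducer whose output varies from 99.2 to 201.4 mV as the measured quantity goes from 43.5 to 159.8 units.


Sensitivity = (y2 - y1) / (x2 - x1).
S = (201.4 - 99.2) / (159.8 - 43.5)
S = 102.2 / 116.3
S = 0.8788 mV/unit

0.8788 mV/unit


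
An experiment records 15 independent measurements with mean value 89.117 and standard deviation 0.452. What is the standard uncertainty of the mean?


The standard uncertainty for Type A evaluation is u = s / sqrt(n).
u = 0.452 / sqrt(15)
u = 0.452 / 3.873
u = 0.1167

0.1167


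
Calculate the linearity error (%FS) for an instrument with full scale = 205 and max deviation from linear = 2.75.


Linearity error = (max deviation / full scale) * 100%.
Linearity = (2.75 / 205) * 100
Linearity = 1.341 %FS

1.341 %FS


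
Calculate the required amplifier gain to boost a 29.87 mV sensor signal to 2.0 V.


Gain = Vout / Vin (converting to same units).
G = 2.0 V / 29.87 mV
G = 2000.0 mV / 29.87 mV
G = 66.96

66.96


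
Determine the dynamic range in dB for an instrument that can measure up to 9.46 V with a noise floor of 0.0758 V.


Dynamic range = 20 * log10(Vmax / Vnoise).
DR = 20 * log10(9.46 / 0.0758)
DR = 20 * log10(124.8)
DR = 41.92 dB

41.92 dB


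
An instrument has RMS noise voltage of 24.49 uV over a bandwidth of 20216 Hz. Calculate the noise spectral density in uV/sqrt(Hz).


Noise spectral density = Vrms / sqrt(BW).
NSD = 24.49 / sqrt(20216)
NSD = 24.49 / 142.183
NSD = 0.1722 uV/sqrt(Hz)

0.1722 uV/sqrt(Hz)


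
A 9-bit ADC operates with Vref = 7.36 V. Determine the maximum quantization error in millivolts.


The maximum quantization error is +/- LSB/2.
LSB = Vref / 2^n = 7.36 / 512 = 0.014375 V
Max error = LSB / 2 = 0.014375 / 2 = 0.0071875 V
Max error = 7.1875 mV

7.1875 mV


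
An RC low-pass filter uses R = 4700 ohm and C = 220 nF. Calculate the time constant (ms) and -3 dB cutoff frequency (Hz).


Time constant: tau = R * C.
tau = 4700 * 2.20e-07 = 0.001034 s
tau = 1.034 ms
Cutoff frequency: fc = 1 / (2*pi*R*C).
fc = 1 / (2*pi*0.001034) = 153.92 Hz

tau = 1.034 ms, fc = 153.92 Hz


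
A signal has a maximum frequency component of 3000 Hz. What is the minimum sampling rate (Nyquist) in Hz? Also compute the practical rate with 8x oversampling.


By Nyquist theorem, fs_min = 2 * fmax.
fs_min = 2 * 3000 = 6000 Hz
Practical rate = 8 * fs_min = 8 * 6000 = 48000 Hz

fs_min = 6000 Hz, fs_practical = 48000 Hz


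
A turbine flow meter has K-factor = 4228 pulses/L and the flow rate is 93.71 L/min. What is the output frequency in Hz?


Frequency = K * Q / 60 (converting L/min to L/s).
f = 4228 * 93.71 / 60
f = 396205.88 / 60
f = 6603.43 Hz

6603.43 Hz


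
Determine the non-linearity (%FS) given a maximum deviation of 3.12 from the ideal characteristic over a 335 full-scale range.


Linearity error = (max deviation / full scale) * 100%.
Linearity = (3.12 / 335) * 100
Linearity = 0.931 %FS

0.931 %FS


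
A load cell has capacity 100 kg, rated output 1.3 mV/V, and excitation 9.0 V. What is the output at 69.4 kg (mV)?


Vout = rated_output * Vex * (load / capacity).
Vout = 1.3 * 9.0 * (69.4 / 100)
Vout = 1.3 * 9.0 * 0.694
Vout = 8.12 mV

8.12 mV


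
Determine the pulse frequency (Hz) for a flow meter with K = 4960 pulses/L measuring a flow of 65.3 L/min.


Frequency = K * Q / 60 (converting L/min to L/s).
f = 4960 * 65.3 / 60
f = 323888.0 / 60
f = 5398.13 Hz

5398.13 Hz


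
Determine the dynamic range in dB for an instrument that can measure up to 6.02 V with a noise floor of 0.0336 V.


Dynamic range = 20 * log10(Vmax / Vnoise).
DR = 20 * log10(6.02 / 0.0336)
DR = 20 * log10(179.17)
DR = 45.07 dB

45.07 dB


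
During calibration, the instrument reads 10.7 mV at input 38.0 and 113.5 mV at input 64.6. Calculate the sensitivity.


Sensitivity = (y2 - y1) / (x2 - x1).
S = (113.5 - 10.7) / (64.6 - 38.0)
S = 102.8 / 26.6
S = 3.8647 mV/unit

3.8647 mV/unit


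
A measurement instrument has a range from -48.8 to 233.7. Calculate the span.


Span = upper range - lower range.
Span = 233.7 - (-48.8)
Span = 282.5

282.5


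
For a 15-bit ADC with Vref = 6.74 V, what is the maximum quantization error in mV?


The maximum quantization error is +/- LSB/2.
LSB = Vref / 2^n = 6.74 / 32768 = 0.00020569 V
Max error = LSB / 2 = 0.00020569 / 2 = 0.00010284 V
Max error = 0.1028 mV

0.1028 mV


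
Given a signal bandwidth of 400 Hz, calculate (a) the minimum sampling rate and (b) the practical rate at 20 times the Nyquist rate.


By Nyquist theorem, fs_min = 2 * fmax.
fs_min = 2 * 400 = 800 Hz
Practical rate = 20 * fs_min = 20 * 800 = 16000 Hz

fs_min = 800 Hz, fs_practical = 16000 Hz


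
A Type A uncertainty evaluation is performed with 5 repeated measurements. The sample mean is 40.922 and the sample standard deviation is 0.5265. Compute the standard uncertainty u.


The standard uncertainty for Type A evaluation is u = s / sqrt(n).
u = 0.5265 / sqrt(5)
u = 0.5265 / 2.2361
u = 0.2355

0.2355


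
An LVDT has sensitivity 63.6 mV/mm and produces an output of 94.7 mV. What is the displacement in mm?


Displacement = Vout / sensitivity.
d = 94.7 / 63.6
d = 1.489 mm

1.489 mm


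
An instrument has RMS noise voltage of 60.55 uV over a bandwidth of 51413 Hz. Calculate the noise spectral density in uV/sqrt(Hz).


Noise spectral density = Vrms / sqrt(BW).
NSD = 60.55 / sqrt(51413)
NSD = 60.55 / 226.7443
NSD = 0.267 uV/sqrt(Hz)

0.267 uV/sqrt(Hz)


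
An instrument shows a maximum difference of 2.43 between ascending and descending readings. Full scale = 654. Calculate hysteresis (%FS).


Hysteresis = (max difference / full scale) * 100%.
H = (2.43 / 654) * 100
H = 0.372 %FS

0.372 %FS


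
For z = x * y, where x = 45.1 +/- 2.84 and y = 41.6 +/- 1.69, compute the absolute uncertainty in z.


For a product z = x*y, the relative uncertainty is:
uz/z = sqrt((ux/x)^2 + (uy/y)^2)
Relative uncertainties: ux/x = 2.84/45.1 = 0.062971
uy/y = 1.69/41.6 = 0.040625
z = 45.1 * 41.6 = 1876.2
uz = 1876.2 * sqrt(0.062971^2 + 0.040625^2) = 140.596

140.596


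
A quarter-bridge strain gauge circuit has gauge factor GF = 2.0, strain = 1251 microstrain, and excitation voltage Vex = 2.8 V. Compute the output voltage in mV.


Quarter bridge output: Vout = (GF * epsilon * Vex) / 4.
Vout = (2.0 * 1251e-6 * 2.8) / 4
Vout = 0.0070056 / 4 V
Vout = 0.0017514 V = 1.7514 mV

1.7514 mV


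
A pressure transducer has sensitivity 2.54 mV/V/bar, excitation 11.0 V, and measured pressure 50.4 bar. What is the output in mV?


Output = sensitivity * Vex * P.
Vout = 2.54 * 11.0 * 50.4
Vout = 27.94 * 50.4
Vout = 1408.18 mV

1408.18 mV


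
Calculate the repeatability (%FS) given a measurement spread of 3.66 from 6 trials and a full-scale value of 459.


Repeatability = (spread / full scale) * 100%.
R = (3.66 / 459) * 100
R = 0.797 %FS

0.797 %FS


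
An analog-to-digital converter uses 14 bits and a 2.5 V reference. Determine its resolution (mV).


The resolution (LSB) of an ADC is Vref / 2^n.
LSB = 2.5 / 2^14
LSB = 2.5 / 16384
LSB = 0.00015259 V = 0.15258789 mV

0.15258789 mV


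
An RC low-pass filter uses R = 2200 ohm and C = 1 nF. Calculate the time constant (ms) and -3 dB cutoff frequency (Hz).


Time constant: tau = R * C.
tau = 2200 * 1.00e-09 = 2.2e-06 s
tau = 0.0022 ms
Cutoff frequency: fc = 1 / (2*pi*R*C).
fc = 1 / (2*pi*2.2e-06) = 72343.16 Hz

tau = 0.0022 ms, fc = 72343.16 Hz


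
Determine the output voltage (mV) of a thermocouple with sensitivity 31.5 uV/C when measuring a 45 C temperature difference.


The thermocouple output V = sensitivity * dT.
V = 31.5 uV/C * 45 C
V = 1417.5 uV
V = 1.417 mV

1.417 mV


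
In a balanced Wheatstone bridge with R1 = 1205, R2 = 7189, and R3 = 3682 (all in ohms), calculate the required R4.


At balance: R1*R4 = R2*R3, so R4 = R2*R3/R1.
R4 = 7189 * 3682 / 1205
R4 = 26469898 / 1205
R4 = 21966.72 ohm

21966.72 ohm


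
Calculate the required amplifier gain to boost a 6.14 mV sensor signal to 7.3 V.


Gain = Vout / Vin (converting to same units).
G = 7.3 V / 6.14 mV
G = 7300.0 mV / 6.14 mV
G = 1188.93

1188.93


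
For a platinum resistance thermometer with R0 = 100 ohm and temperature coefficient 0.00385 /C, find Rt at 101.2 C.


The RTD equation: Rt = R0 * (1 + alpha * T).
Rt = 100 * (1 + 0.00385 * 101.2)
Rt = 100 * (1 + 0.38962)
Rt = 100 * 1.38962
Rt = 138.962 ohm

138.962 ohm


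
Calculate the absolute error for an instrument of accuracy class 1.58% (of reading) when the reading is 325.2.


Absolute error = (accuracy% / 100) * reading.
Error = (1.58 / 100) * 325.2
Error = 0.0158 * 325.2
Error = 5.1382

5.1382


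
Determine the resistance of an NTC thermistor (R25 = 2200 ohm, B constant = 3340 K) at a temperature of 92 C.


NTC thermistor equation: Rt = R25 * exp(B * (1/T - 1/T25)).
T in Kelvin: 365.15 K, T25 = 298.15 K
1/T - 1/T25 = 1/365.15 - 1/298.15 = -0.00061542
B * (1/T - 1/T25) = 3340 * -0.00061542 = -2.0555
Rt = 2200 * exp(-2.0555) = 281.7 ohm

281.7 ohm


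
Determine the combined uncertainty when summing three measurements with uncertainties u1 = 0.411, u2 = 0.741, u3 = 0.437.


For a sum of independent quantities, uc = sqrt(u1^2 + u2^2 + u3^2).
uc = sqrt(0.411^2 + 0.741^2 + 0.437^2)
uc = sqrt(0.168921 + 0.549081 + 0.190969)
uc = 0.9534

0.9534


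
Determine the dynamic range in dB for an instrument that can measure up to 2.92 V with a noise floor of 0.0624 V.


Dynamic range = 20 * log10(Vmax / Vnoise).
DR = 20 * log10(2.92 / 0.0624)
DR = 20 * log10(46.79)
DR = 33.4 dB

33.4 dB


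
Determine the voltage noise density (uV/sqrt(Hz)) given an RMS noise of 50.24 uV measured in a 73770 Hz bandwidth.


Noise spectral density = Vrms / sqrt(BW).
NSD = 50.24 / sqrt(73770)
NSD = 50.24 / 271.6063
NSD = 0.185 uV/sqrt(Hz)

0.185 uV/sqrt(Hz)


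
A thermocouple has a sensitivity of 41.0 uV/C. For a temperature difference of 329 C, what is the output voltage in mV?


The thermocouple output V = sensitivity * dT.
V = 41.0 uV/C * 329 C
V = 13489.0 uV
V = 13.489 mV

13.489 mV


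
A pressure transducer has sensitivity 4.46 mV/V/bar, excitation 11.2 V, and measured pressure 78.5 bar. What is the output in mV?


Output = sensitivity * Vex * P.
Vout = 4.46 * 11.2 * 78.5
Vout = 49.952 * 78.5
Vout = 3921.23 mV

3921.23 mV


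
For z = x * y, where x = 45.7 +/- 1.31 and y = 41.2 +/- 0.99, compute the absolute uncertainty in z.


For a product z = x*y, the relative uncertainty is:
uz/z = sqrt((ux/x)^2 + (uy/y)^2)
Relative uncertainties: ux/x = 1.31/45.7 = 0.028665
uy/y = 0.99/41.2 = 0.024029
z = 45.7 * 41.2 = 1882.8
uz = 1882.8 * sqrt(0.028665^2 + 0.024029^2) = 70.427

70.427


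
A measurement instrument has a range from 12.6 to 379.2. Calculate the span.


Span = upper range - lower range.
Span = 379.2 - (12.6)
Span = 366.6

366.6


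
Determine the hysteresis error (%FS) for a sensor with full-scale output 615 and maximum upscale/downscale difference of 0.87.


Hysteresis = (max difference / full scale) * 100%.
H = (0.87 / 615) * 100
H = 0.141 %FS

0.141 %FS


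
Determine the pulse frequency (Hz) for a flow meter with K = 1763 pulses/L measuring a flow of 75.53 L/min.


Frequency = K * Q / 60 (converting L/min to L/s).
f = 1763 * 75.53 / 60
f = 133159.39 / 60
f = 2219.32 Hz

2219.32 Hz


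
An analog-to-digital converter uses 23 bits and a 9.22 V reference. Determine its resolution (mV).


The resolution (LSB) of an ADC is Vref / 2^n.
LSB = 9.22 / 2^23
LSB = 9.22 / 8388608
LSB = 1.1e-06 V = 0.00109911 mV

0.00109911 mV


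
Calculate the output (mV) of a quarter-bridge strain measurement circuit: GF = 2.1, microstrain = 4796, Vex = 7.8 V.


Quarter bridge output: Vout = (GF * epsilon * Vex) / 4.
Vout = (2.1 * 4796e-6 * 7.8) / 4
Vout = 0.07855848 / 4 V
Vout = 0.01963962 V = 19.6396 mV

19.6396 mV


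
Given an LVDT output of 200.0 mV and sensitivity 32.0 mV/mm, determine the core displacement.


Displacement = Vout / sensitivity.
d = 200.0 / 32.0
d = 6.25 mm

6.25 mm


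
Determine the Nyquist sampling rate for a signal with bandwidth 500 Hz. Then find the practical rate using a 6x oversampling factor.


By Nyquist theorem, fs_min = 2 * fmax.
fs_min = 2 * 500 = 1000 Hz
Practical rate = 6 * fs_min = 6 * 1000 = 6000 Hz

fs_min = 1000 Hz, fs_practical = 6000 Hz


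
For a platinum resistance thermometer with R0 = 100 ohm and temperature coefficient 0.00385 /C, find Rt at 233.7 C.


The RTD equation: Rt = R0 * (1 + alpha * T).
Rt = 100 * (1 + 0.00385 * 233.7)
Rt = 100 * (1 + 0.899745)
Rt = 100 * 1.899745
Rt = 189.975 ohm

189.975 ohm


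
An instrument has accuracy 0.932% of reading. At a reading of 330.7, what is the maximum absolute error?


Absolute error = (accuracy% / 100) * reading.
Error = (0.932 / 100) * 330.7
Error = 0.00932 * 330.7
Error = 3.0821

3.0821


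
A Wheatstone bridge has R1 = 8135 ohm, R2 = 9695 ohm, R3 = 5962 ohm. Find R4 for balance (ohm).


At balance: R1*R4 = R2*R3, so R4 = R2*R3/R1.
R4 = 9695 * 5962 / 8135
R4 = 57801590 / 8135
R4 = 7105.3 ohm

7105.3 ohm


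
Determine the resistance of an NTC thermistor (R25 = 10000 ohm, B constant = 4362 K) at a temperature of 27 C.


NTC thermistor equation: Rt = R25 * exp(B * (1/T - 1/T25)).
T in Kelvin: 300.15 K, T25 = 298.15 K
1/T - 1/T25 = 1/300.15 - 1/298.15 = -2.235e-05
B * (1/T - 1/T25) = 4362 * -2.235e-05 = -0.0975
Rt = 10000 * exp(-0.0975) = 9071.1 ohm

9071.1 ohm


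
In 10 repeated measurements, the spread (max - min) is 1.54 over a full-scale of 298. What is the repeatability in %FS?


Repeatability = (spread / full scale) * 100%.
R = (1.54 / 298) * 100
R = 0.517 %FS

0.517 %FS


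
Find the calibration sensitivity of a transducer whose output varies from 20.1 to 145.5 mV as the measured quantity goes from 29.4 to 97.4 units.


Sensitivity = (y2 - y1) / (x2 - x1).
S = (145.5 - 20.1) / (97.4 - 29.4)
S = 125.4 / 68.0
S = 1.8441 mV/unit

1.8441 mV/unit


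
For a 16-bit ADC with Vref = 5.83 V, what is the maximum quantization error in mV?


The maximum quantization error is +/- LSB/2.
LSB = Vref / 2^n = 5.83 / 65536 = 8.896e-05 V
Max error = LSB / 2 = 8.896e-05 / 2 = 4.448e-05 V
Max error = 0.0445 mV

0.0445 mV


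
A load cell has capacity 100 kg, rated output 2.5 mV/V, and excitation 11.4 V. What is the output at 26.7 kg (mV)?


Vout = rated_output * Vex * (load / capacity).
Vout = 2.5 * 11.4 * (26.7 / 100)
Vout = 2.5 * 11.4 * 0.267
Vout = 7.609 mV

7.609 mV


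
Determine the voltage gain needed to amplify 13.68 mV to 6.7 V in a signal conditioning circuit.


Gain = Vout / Vin (converting to same units).
G = 6.7 V / 13.68 mV
G = 6700.0 mV / 13.68 mV
G = 489.77

489.77


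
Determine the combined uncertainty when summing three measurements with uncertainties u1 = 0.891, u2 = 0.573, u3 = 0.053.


For a sum of independent quantities, uc = sqrt(u1^2 + u2^2 + u3^2).
uc = sqrt(0.891^2 + 0.573^2 + 0.053^2)
uc = sqrt(0.793881 + 0.328329 + 0.002809)
uc = 1.0607

1.0607


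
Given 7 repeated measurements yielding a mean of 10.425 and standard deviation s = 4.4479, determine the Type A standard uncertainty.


The standard uncertainty for Type A evaluation is u = s / sqrt(n).
u = 4.4479 / sqrt(7)
u = 4.4479 / 2.6458
u = 1.6811

1.6811


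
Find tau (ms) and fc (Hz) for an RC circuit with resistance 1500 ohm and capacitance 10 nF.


Time constant: tau = R * C.
tau = 1500 * 1.00e-08 = 1.5e-05 s
tau = 0.015 ms
Cutoff frequency: fc = 1 / (2*pi*R*C).
fc = 1 / (2*pi*1.5e-05) = 10610.33 Hz

tau = 0.015 ms, fc = 10610.33 Hz


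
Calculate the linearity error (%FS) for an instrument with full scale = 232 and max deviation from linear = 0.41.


Linearity error = (max deviation / full scale) * 100%.
Linearity = (0.41 / 232) * 100
Linearity = 0.177 %FS

0.177 %FS


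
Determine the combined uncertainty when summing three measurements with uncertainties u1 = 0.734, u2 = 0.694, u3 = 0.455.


For a sum of independent quantities, uc = sqrt(u1^2 + u2^2 + u3^2).
uc = sqrt(0.734^2 + 0.694^2 + 0.455^2)
uc = sqrt(0.538756 + 0.481636 + 0.207025)
uc = 1.1079

1.1079


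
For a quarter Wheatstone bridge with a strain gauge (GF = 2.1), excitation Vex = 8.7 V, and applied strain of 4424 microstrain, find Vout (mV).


Quarter bridge output: Vout = (GF * epsilon * Vex) / 4.
Vout = (2.1 * 4424e-6 * 8.7) / 4
Vout = 0.08082648 / 4 V
Vout = 0.02020662 V = 20.2066 mV

20.2066 mV


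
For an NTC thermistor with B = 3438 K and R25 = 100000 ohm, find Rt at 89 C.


NTC thermistor equation: Rt = R25 * exp(B * (1/T - 1/T25)).
T in Kelvin: 362.15 K, T25 = 298.15 K
1/T - 1/T25 = 1/362.15 - 1/298.15 = -0.00059273
B * (1/T - 1/T25) = 3438 * -0.00059273 = -2.0378
Rt = 100000 * exp(-2.0378) = 13031.4 ohm

13031.4 ohm


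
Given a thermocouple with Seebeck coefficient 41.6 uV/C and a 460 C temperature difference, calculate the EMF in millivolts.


The thermocouple output V = sensitivity * dT.
V = 41.6 uV/C * 460 C
V = 19136.0 uV
V = 19.136 mV

19.136 mV


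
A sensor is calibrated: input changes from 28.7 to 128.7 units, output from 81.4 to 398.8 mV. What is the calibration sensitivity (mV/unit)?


Sensitivity = (y2 - y1) / (x2 - x1).
S = (398.8 - 81.4) / (128.7 - 28.7)
S = 317.4 / 100.0
S = 3.174 mV/unit

3.174 mV/unit


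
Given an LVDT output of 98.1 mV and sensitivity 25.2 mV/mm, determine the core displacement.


Displacement = Vout / sensitivity.
d = 98.1 / 25.2
d = 3.893 mm

3.893 mm


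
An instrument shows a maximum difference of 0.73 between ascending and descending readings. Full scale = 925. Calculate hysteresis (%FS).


Hysteresis = (max difference / full scale) * 100%.
H = (0.73 / 925) * 100
H = 0.079 %FS

0.079 %FS


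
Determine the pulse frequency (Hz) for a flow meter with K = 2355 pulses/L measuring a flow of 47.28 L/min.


Frequency = K * Q / 60 (converting L/min to L/s).
f = 2355 * 47.28 / 60
f = 111344.4 / 60
f = 1855.74 Hz

1855.74 Hz
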